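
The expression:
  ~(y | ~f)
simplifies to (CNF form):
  f & ~y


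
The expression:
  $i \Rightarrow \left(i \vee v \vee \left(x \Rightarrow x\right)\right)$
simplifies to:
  $\text{True}$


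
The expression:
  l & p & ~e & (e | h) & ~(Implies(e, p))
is never true.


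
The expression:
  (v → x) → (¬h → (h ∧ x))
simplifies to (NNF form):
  h ∨ (v ∧ ¬x)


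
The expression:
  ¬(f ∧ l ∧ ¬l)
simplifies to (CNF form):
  True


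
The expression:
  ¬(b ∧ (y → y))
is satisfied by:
  {b: False}


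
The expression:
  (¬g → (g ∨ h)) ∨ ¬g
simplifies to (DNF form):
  True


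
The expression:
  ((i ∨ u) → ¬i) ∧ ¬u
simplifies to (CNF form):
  ¬i ∧ ¬u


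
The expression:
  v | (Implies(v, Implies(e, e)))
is always true.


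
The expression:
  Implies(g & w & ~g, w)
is always true.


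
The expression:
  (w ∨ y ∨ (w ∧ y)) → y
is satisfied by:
  {y: True, w: False}
  {w: False, y: False}
  {w: True, y: True}


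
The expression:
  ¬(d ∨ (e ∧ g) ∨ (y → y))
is never true.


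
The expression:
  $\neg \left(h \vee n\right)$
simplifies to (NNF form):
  $\neg h \wedge \neg n$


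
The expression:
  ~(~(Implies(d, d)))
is always true.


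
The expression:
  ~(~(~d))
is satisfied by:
  {d: False}


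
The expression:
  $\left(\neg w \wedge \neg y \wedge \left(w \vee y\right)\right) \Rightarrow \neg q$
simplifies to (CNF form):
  $\text{True}$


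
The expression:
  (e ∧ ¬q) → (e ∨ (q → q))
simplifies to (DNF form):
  True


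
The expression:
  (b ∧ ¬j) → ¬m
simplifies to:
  j ∨ ¬b ∨ ¬m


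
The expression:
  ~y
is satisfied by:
  {y: False}


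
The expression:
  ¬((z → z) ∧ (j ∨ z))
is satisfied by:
  {z: False, j: False}


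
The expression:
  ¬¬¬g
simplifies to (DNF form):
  ¬g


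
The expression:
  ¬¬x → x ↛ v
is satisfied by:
  {v: False, x: False}
  {x: True, v: False}
  {v: True, x: False}


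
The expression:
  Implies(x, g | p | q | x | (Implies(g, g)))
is always true.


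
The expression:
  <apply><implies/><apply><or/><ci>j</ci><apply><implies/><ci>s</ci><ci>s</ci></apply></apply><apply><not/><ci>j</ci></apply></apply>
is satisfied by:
  {j: False}


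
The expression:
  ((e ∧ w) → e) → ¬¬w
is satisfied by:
  {w: True}


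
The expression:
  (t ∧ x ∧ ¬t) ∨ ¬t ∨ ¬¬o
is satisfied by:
  {o: True, t: False}
  {t: False, o: False}
  {t: True, o: True}


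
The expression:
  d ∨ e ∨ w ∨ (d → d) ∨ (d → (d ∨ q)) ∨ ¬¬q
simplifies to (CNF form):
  True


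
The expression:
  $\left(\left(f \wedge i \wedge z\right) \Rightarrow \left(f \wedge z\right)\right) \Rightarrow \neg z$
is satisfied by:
  {z: False}


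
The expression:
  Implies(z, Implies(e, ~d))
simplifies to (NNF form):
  ~d | ~e | ~z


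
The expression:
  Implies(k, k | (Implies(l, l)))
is always true.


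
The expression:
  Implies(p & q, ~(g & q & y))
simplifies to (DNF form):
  ~g | ~p | ~q | ~y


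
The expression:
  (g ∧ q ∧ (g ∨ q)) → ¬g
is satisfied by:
  {g: False, q: False}
  {q: True, g: False}
  {g: True, q: False}


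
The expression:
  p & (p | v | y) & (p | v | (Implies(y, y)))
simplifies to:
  p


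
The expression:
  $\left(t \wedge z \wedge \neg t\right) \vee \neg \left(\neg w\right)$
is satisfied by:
  {w: True}


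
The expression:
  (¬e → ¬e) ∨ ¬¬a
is always true.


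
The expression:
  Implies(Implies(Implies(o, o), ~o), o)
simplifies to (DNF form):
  o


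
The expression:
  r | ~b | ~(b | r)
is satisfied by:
  {r: True, b: False}
  {b: False, r: False}
  {b: True, r: True}


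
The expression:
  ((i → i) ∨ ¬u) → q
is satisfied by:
  {q: True}


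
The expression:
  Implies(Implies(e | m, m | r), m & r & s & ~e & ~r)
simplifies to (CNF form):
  e & ~m & ~r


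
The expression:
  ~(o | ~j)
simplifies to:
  j & ~o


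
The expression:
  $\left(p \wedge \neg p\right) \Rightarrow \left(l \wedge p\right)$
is always true.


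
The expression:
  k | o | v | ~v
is always true.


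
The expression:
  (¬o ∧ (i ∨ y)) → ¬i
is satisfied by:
  {o: True, i: False}
  {i: False, o: False}
  {i: True, o: True}


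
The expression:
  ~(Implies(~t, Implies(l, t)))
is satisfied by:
  {l: True, t: False}


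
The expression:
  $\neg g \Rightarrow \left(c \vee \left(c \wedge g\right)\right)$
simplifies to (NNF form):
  $c \vee g$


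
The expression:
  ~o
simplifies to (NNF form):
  ~o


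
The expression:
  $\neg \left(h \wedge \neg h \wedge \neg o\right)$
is always true.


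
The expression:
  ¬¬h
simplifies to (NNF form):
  h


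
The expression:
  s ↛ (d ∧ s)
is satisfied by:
  {s: True, d: False}


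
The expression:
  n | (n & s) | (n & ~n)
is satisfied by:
  {n: True}


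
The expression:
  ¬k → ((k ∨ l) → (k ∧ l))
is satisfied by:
  {k: True, l: False}
  {l: False, k: False}
  {l: True, k: True}


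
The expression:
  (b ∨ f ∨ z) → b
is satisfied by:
  {b: True, z: False, f: False}
  {f: True, b: True, z: False}
  {b: True, z: True, f: False}
  {f: True, b: True, z: True}
  {f: False, z: False, b: False}


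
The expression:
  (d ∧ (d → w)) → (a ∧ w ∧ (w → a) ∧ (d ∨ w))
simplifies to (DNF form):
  a ∨ ¬d ∨ ¬w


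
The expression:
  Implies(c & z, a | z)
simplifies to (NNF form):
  True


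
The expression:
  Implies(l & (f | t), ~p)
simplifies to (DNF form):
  ~l | ~p | (~f & ~t)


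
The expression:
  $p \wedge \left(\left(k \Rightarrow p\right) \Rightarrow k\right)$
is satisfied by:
  {p: True, k: True}


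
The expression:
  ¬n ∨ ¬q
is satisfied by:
  {q: False, n: False}
  {n: True, q: False}
  {q: True, n: False}


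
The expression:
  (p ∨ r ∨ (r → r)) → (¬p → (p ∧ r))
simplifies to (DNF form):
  p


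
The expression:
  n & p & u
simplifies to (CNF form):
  n & p & u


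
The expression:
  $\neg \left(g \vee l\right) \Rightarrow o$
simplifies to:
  $g \vee l \vee o$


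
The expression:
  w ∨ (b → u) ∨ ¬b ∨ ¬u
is always true.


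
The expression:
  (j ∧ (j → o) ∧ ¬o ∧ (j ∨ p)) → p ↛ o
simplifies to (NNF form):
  True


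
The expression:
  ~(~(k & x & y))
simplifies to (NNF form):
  k & x & y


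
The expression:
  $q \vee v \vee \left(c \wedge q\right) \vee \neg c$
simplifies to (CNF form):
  $q \vee v \vee \neg c$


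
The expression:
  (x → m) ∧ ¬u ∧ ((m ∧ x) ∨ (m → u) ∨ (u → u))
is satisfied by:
  {m: True, u: False, x: False}
  {u: False, x: False, m: False}
  {x: True, m: True, u: False}


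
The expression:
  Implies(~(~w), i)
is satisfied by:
  {i: True, w: False}
  {w: False, i: False}
  {w: True, i: True}


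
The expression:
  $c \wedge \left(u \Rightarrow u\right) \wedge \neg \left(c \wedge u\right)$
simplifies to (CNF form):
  $c \wedge \neg u$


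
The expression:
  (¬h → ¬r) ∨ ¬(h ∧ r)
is always true.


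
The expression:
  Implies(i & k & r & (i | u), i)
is always true.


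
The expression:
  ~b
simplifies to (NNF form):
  ~b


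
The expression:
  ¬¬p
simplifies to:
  p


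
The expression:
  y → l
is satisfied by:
  {l: True, y: False}
  {y: False, l: False}
  {y: True, l: True}


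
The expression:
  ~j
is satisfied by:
  {j: False}


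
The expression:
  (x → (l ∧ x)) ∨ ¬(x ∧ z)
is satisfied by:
  {l: True, z: False, x: False}
  {l: False, z: False, x: False}
  {x: True, l: True, z: False}
  {x: True, l: False, z: False}
  {z: True, l: True, x: False}
  {z: True, l: False, x: False}
  {z: True, x: True, l: True}


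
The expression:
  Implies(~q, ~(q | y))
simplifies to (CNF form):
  q | ~y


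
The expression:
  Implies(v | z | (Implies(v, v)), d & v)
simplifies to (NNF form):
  d & v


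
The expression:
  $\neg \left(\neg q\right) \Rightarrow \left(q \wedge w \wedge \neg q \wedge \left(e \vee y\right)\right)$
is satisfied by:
  {q: False}


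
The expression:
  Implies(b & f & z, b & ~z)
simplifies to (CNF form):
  ~b | ~f | ~z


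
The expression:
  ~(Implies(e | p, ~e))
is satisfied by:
  {e: True}


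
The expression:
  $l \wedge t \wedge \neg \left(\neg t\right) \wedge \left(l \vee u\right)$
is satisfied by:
  {t: True, l: True}


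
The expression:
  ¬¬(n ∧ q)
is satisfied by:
  {q: True, n: True}


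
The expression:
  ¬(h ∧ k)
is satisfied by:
  {h: False, k: False}
  {k: True, h: False}
  {h: True, k: False}


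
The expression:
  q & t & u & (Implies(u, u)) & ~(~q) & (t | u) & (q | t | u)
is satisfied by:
  {t: True, u: True, q: True}


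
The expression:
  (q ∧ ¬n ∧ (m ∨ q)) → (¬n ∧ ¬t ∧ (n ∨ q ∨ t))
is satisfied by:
  {n: True, t: False, q: False}
  {t: False, q: False, n: False}
  {q: True, n: True, t: False}
  {q: True, t: False, n: False}
  {n: True, t: True, q: False}
  {t: True, n: False, q: False}
  {q: True, t: True, n: True}


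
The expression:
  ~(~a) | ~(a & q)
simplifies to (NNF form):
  True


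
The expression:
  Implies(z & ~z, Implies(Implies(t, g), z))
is always true.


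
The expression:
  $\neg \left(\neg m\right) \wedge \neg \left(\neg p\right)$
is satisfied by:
  {m: True, p: True}


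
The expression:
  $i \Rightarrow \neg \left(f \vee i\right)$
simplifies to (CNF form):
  $\neg i$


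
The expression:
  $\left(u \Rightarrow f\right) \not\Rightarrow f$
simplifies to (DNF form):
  $\neg f \wedge \neg u$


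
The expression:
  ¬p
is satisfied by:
  {p: False}


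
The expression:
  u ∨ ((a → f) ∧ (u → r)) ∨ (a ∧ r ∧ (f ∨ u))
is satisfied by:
  {u: True, f: True, a: False}
  {u: True, f: False, a: False}
  {f: True, u: False, a: False}
  {u: False, f: False, a: False}
  {a: True, u: True, f: True}
  {a: True, u: True, f: False}
  {a: True, f: True, u: False}


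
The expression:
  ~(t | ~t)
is never true.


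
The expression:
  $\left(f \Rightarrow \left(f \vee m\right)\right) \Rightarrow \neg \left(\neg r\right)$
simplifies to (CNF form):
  $r$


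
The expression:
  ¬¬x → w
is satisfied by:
  {w: True, x: False}
  {x: False, w: False}
  {x: True, w: True}


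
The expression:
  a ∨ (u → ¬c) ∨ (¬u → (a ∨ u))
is always true.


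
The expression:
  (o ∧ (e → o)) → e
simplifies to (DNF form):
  e ∨ ¬o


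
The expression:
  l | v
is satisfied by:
  {v: True, l: True}
  {v: True, l: False}
  {l: True, v: False}


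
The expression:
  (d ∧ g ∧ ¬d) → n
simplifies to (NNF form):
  True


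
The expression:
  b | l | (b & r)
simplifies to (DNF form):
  b | l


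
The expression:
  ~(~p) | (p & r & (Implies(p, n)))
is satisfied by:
  {p: True}


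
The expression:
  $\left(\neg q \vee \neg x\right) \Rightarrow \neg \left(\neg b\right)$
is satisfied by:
  {b: True, q: True, x: True}
  {b: True, q: True, x: False}
  {b: True, x: True, q: False}
  {b: True, x: False, q: False}
  {q: True, x: True, b: False}


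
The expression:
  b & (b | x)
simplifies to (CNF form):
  b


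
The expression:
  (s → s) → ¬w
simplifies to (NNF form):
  ¬w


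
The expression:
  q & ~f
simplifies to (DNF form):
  q & ~f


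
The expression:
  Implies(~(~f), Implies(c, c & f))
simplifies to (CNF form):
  True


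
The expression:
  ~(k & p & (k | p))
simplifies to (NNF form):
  ~k | ~p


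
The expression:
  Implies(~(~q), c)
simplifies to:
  c | ~q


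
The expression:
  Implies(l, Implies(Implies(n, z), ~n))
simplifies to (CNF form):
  ~l | ~n | ~z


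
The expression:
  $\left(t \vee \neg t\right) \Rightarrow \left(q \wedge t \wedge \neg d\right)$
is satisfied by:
  {t: True, q: True, d: False}


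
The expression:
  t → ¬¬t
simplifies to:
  True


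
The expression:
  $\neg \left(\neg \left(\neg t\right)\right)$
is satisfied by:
  {t: False}


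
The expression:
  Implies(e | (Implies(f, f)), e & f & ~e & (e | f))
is never true.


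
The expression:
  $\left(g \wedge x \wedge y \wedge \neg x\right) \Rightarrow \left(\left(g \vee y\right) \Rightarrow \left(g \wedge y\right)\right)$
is always true.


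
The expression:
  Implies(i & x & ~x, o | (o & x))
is always true.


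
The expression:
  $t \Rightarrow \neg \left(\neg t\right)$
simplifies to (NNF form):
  $\text{True}$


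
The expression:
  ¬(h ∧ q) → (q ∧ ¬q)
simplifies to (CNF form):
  h ∧ q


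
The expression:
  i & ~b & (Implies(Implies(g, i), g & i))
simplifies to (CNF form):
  g & i & ~b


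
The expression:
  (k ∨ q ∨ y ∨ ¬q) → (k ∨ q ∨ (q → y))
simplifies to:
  True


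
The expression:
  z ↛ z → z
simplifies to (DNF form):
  True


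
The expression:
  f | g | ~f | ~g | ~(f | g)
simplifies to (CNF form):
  True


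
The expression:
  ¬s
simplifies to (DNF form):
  ¬s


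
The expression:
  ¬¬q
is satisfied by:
  {q: True}


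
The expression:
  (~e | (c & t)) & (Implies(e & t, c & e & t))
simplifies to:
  ~e | (c & t)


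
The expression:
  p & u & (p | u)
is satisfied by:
  {p: True, u: True}


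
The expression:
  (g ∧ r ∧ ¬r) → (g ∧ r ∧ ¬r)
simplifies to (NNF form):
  True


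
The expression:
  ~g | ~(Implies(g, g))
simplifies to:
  ~g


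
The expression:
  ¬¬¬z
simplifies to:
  ¬z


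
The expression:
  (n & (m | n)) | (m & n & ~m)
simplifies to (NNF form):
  n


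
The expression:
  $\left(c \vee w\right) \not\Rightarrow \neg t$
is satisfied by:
  {t: True, c: True, w: True}
  {t: True, c: True, w: False}
  {t: True, w: True, c: False}


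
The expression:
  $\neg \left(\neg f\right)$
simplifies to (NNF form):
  $f$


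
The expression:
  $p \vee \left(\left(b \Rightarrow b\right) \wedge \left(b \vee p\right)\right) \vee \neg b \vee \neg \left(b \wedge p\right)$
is always true.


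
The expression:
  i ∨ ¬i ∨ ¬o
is always true.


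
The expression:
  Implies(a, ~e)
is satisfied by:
  {e: False, a: False}
  {a: True, e: False}
  {e: True, a: False}


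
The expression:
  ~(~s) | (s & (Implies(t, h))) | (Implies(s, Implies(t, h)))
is always true.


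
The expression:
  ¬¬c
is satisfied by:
  {c: True}


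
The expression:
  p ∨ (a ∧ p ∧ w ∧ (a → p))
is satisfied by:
  {p: True}


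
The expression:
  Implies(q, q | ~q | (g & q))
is always true.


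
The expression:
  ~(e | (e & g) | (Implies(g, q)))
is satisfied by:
  {g: True, q: False, e: False}


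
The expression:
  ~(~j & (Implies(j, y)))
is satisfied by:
  {j: True}


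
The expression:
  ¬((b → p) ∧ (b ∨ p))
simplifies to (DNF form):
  ¬p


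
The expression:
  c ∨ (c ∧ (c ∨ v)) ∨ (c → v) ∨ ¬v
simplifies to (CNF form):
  True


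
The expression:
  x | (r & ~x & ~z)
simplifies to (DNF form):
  x | (r & ~z)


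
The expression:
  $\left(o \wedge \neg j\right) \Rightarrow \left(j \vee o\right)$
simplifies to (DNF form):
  $\text{True}$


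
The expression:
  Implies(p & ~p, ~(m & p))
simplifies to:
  True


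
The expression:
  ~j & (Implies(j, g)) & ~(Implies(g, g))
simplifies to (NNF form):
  False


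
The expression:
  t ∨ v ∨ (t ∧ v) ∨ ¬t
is always true.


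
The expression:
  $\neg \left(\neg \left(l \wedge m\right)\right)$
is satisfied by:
  {m: True, l: True}


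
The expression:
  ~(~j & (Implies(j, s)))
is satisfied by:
  {j: True}


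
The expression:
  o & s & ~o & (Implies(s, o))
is never true.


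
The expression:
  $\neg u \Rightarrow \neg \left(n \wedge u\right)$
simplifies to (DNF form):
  $\text{True}$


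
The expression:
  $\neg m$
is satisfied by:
  {m: False}


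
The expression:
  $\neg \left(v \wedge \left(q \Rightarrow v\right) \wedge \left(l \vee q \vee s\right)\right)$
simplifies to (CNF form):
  $\left(\neg l \vee \neg v\right) \wedge \left(\neg q \vee \neg v\right) \wedge \left(\neg s \vee \neg v\right)$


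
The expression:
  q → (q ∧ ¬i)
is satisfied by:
  {q: False, i: False}
  {i: True, q: False}
  {q: True, i: False}


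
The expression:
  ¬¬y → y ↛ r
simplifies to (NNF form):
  ¬r ∨ ¬y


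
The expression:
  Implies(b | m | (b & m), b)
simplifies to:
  b | ~m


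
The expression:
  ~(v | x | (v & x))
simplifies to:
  ~v & ~x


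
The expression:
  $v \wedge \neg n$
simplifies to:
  $v \wedge \neg n$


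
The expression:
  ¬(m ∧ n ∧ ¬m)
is always true.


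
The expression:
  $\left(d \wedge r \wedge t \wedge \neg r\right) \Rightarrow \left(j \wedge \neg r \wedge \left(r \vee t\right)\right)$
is always true.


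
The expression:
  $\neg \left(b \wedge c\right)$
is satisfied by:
  {c: False, b: False}
  {b: True, c: False}
  {c: True, b: False}


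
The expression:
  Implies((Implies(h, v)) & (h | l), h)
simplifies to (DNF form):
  h | ~l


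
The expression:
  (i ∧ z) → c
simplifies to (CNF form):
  c ∨ ¬i ∨ ¬z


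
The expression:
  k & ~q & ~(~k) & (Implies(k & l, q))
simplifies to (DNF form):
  k & ~l & ~q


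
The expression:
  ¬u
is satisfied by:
  {u: False}


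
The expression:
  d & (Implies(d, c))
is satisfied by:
  {c: True, d: True}


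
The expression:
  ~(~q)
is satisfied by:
  {q: True}


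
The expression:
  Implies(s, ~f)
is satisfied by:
  {s: False, f: False}
  {f: True, s: False}
  {s: True, f: False}


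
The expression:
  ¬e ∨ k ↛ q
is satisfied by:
  {k: True, e: False, q: False}
  {k: False, e: False, q: False}
  {q: True, k: True, e: False}
  {q: True, k: False, e: False}
  {e: True, k: True, q: False}


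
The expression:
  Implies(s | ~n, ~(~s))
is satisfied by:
  {n: True, s: True}
  {n: True, s: False}
  {s: True, n: False}


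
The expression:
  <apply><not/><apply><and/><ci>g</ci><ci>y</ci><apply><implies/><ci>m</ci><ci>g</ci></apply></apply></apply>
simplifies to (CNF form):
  <apply><or/><apply><not/><ci>g</ci></apply><apply><not/><ci>y</ci></apply></apply>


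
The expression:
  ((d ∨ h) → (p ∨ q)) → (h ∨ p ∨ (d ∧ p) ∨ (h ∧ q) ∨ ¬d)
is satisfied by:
  {p: True, h: True, q: False, d: False}
  {p: True, h: False, q: False, d: False}
  {h: True, p: False, q: False, d: False}
  {p: False, h: False, q: False, d: False}
  {d: True, p: True, h: True, q: False}
  {d: True, p: True, h: False, q: False}
  {d: True, h: True, p: False, q: False}
  {d: True, h: False, p: False, q: False}
  {p: True, q: True, h: True, d: False}
  {p: True, q: True, h: False, d: False}
  {q: True, h: True, p: False, d: False}
  {q: True, p: False, h: False, d: False}
  {d: True, q: True, p: True, h: True}
  {d: True, q: True, p: True, h: False}
  {d: True, q: True, h: True, p: False}


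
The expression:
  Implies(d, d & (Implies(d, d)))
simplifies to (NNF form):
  True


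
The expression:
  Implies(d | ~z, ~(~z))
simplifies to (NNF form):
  z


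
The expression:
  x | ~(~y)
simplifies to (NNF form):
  x | y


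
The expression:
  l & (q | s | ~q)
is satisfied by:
  {l: True}


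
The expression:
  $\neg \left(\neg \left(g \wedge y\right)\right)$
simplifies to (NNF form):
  $g \wedge y$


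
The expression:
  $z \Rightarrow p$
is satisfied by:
  {p: True, z: False}
  {z: False, p: False}
  {z: True, p: True}


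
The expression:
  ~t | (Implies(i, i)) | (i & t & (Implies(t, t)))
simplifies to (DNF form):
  True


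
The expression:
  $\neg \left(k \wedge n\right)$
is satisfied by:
  {k: False, n: False}
  {n: True, k: False}
  {k: True, n: False}


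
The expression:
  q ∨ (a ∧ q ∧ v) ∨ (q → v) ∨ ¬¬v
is always true.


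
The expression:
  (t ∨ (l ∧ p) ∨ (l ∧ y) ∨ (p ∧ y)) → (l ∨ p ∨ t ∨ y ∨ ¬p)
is always true.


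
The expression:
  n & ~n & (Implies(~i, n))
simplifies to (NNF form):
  False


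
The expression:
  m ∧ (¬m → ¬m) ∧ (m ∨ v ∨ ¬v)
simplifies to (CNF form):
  m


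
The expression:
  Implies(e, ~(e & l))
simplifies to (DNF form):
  ~e | ~l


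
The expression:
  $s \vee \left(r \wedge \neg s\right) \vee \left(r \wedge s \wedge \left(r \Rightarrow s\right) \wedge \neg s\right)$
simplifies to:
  $r \vee s$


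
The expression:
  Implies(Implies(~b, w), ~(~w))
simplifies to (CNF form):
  w | ~b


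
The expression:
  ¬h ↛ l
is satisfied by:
  {l: True, h: False}
  {h: False, l: False}
  {h: True, l: True}


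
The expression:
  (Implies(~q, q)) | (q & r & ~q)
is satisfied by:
  {q: True}


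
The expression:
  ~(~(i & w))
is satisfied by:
  {i: True, w: True}


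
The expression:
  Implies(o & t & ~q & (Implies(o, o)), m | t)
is always true.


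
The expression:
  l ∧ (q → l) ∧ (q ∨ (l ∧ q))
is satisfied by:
  {q: True, l: True}


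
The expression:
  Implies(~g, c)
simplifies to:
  c | g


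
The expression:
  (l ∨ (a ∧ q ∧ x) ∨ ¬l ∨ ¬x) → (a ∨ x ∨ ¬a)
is always true.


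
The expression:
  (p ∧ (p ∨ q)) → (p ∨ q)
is always true.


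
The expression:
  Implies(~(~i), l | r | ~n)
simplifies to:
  l | r | ~i | ~n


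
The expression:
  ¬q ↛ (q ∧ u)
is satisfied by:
  {q: False}


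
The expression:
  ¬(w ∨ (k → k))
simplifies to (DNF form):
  False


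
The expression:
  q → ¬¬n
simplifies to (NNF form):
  n ∨ ¬q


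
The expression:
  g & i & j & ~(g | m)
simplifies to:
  False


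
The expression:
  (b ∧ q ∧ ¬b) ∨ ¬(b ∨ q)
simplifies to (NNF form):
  ¬b ∧ ¬q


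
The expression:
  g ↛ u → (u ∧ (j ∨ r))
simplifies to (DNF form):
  u ∨ ¬g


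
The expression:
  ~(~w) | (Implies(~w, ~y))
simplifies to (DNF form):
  w | ~y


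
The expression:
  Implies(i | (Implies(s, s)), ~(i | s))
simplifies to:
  ~i & ~s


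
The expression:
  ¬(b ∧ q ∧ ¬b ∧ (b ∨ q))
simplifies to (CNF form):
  True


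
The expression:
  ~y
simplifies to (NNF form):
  ~y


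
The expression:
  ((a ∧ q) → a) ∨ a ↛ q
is always true.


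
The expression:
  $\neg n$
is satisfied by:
  {n: False}


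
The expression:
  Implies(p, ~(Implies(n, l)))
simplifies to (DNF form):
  ~p | (n & ~l)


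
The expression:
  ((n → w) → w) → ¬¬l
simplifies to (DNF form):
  l ∨ (¬n ∧ ¬w)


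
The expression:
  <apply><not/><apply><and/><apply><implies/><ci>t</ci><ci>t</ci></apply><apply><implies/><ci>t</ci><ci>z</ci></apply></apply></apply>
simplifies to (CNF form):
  <apply><and/><ci>t</ci><apply><not/><ci>z</ci></apply></apply>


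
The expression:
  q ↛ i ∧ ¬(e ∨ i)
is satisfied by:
  {q: True, i: False, e: False}


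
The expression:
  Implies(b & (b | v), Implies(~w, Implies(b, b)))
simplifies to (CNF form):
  True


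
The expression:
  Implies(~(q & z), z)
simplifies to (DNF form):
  z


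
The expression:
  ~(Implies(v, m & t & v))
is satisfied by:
  {v: True, m: False, t: False}
  {t: True, v: True, m: False}
  {m: True, v: True, t: False}


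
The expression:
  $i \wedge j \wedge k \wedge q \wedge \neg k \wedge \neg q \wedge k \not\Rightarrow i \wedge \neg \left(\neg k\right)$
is never true.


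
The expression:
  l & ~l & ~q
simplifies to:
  False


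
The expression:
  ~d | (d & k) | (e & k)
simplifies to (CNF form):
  k | ~d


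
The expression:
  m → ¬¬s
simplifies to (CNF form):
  s ∨ ¬m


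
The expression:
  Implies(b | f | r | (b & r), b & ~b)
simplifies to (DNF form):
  ~b & ~f & ~r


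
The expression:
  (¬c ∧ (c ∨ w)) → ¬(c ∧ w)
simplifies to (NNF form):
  True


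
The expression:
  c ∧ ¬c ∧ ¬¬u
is never true.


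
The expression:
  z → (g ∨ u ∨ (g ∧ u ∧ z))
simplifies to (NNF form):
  g ∨ u ∨ ¬z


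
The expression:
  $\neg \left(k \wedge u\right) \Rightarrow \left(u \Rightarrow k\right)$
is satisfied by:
  {k: True, u: False}
  {u: False, k: False}
  {u: True, k: True}


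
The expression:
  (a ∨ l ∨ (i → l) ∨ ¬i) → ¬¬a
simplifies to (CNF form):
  (a ∨ i) ∧ (a ∨ ¬l)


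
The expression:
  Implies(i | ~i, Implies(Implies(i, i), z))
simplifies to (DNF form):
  z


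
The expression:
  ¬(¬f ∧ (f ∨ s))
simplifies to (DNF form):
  f ∨ ¬s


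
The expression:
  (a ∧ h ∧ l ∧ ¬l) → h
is always true.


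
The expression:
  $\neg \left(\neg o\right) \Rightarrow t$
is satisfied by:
  {t: True, o: False}
  {o: False, t: False}
  {o: True, t: True}


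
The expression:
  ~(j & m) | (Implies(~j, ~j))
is always true.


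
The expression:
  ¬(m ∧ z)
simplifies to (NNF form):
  ¬m ∨ ¬z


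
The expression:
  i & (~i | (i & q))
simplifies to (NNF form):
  i & q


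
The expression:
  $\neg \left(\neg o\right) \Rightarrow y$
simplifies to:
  $y \vee \neg o$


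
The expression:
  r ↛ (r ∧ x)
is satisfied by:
  {r: True, x: False}


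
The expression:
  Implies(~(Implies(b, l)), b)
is always true.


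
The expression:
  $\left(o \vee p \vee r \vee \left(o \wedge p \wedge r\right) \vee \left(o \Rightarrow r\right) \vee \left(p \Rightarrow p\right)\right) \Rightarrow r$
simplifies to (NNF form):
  $r$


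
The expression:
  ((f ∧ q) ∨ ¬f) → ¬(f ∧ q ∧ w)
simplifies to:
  ¬f ∨ ¬q ∨ ¬w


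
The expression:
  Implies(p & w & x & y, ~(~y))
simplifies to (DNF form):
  True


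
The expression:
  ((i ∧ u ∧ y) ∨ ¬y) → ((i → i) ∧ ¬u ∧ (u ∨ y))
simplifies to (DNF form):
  (y ∧ ¬i) ∨ (y ∧ ¬u)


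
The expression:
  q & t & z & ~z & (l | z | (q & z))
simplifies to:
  False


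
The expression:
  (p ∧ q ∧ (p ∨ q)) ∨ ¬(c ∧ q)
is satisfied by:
  {p: True, c: False, q: False}
  {c: False, q: False, p: False}
  {p: True, q: True, c: False}
  {q: True, c: False, p: False}
  {p: True, c: True, q: False}
  {c: True, p: False, q: False}
  {p: True, q: True, c: True}


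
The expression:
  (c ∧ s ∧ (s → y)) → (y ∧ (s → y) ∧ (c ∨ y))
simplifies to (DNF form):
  True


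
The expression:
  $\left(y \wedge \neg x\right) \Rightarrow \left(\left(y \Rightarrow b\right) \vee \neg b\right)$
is always true.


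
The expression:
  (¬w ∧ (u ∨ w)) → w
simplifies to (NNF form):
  w ∨ ¬u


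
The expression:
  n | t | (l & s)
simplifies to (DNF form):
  n | t | (l & s)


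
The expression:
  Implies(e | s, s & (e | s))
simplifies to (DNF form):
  s | ~e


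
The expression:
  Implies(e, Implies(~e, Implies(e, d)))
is always true.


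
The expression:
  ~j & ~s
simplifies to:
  ~j & ~s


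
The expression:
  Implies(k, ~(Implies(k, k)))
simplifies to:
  ~k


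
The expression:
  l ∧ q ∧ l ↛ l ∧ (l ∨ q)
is never true.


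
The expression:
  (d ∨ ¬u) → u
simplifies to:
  u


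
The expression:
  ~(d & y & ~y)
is always true.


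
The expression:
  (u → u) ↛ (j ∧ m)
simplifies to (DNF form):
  ¬j ∨ ¬m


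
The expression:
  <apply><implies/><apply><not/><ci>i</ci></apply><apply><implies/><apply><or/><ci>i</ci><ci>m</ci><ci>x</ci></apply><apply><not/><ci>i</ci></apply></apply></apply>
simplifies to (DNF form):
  <true/>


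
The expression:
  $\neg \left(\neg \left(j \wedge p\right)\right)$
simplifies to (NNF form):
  $j \wedge p$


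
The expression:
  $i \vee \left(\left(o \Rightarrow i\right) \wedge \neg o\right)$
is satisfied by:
  {i: True, o: False}
  {o: False, i: False}
  {o: True, i: True}


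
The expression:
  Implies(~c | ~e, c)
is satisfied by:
  {c: True}


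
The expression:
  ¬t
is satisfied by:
  {t: False}


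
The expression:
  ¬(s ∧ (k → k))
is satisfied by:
  {s: False}


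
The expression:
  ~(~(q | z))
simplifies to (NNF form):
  q | z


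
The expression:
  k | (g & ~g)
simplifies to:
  k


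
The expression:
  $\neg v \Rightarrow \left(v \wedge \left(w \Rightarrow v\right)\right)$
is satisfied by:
  {v: True}


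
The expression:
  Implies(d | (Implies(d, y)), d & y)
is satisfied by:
  {d: True, y: True}


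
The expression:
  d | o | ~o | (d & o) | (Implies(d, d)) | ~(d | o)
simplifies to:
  True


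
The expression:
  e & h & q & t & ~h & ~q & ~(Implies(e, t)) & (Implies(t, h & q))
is never true.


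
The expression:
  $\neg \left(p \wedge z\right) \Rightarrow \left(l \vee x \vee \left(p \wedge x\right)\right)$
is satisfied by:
  {x: True, l: True, p: True, z: True}
  {x: True, l: True, p: True, z: False}
  {x: True, l: True, z: True, p: False}
  {x: True, l: True, z: False, p: False}
  {x: True, p: True, z: True, l: False}
  {x: True, p: True, z: False, l: False}
  {x: True, p: False, z: True, l: False}
  {x: True, p: False, z: False, l: False}
  {l: True, p: True, z: True, x: False}
  {l: True, p: True, z: False, x: False}
  {l: True, z: True, p: False, x: False}
  {l: True, z: False, p: False, x: False}
  {p: True, z: True, l: False, x: False}


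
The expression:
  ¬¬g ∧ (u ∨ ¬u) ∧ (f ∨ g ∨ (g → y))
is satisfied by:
  {g: True}


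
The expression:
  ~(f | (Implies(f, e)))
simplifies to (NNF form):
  False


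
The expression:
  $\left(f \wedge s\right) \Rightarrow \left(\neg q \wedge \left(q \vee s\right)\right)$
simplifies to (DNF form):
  $\neg f \vee \neg q \vee \neg s$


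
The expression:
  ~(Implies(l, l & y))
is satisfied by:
  {l: True, y: False}


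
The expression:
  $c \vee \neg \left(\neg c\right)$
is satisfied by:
  {c: True}


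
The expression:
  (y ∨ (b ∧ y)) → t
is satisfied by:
  {t: True, y: False}
  {y: False, t: False}
  {y: True, t: True}


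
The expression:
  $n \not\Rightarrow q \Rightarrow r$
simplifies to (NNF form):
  $q \vee r \vee \neg n$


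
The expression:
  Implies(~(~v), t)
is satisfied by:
  {t: True, v: False}
  {v: False, t: False}
  {v: True, t: True}


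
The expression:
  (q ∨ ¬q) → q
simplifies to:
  q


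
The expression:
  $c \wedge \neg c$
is never true.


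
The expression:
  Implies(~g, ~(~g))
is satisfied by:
  {g: True}


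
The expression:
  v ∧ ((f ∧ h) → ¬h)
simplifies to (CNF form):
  v ∧ (¬f ∨ ¬h)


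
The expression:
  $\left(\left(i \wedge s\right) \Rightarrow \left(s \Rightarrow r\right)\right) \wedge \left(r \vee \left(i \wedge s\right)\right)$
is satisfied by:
  {r: True}


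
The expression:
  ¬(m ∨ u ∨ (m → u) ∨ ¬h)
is never true.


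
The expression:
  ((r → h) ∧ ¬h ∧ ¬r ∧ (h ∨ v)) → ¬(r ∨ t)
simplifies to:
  h ∨ r ∨ ¬t ∨ ¬v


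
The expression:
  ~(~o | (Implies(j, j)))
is never true.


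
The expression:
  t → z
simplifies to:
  z ∨ ¬t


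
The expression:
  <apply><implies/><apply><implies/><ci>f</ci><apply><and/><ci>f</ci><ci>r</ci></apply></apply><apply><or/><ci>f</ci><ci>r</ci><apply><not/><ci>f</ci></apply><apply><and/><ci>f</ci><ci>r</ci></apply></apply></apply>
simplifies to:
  <true/>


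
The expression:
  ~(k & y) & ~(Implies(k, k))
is never true.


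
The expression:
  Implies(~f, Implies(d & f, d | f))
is always true.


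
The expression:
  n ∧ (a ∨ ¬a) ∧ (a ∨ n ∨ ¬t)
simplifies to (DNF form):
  n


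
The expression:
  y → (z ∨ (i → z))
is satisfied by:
  {z: True, y: False, i: False}
  {z: False, y: False, i: False}
  {i: True, z: True, y: False}
  {i: True, z: False, y: False}
  {y: True, z: True, i: False}
  {y: True, z: False, i: False}
  {y: True, i: True, z: True}


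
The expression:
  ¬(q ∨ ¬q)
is never true.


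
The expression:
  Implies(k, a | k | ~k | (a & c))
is always true.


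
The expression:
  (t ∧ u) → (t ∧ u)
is always true.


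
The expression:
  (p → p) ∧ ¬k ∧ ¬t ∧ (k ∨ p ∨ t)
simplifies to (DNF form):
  p ∧ ¬k ∧ ¬t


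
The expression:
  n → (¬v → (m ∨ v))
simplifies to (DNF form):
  m ∨ v ∨ ¬n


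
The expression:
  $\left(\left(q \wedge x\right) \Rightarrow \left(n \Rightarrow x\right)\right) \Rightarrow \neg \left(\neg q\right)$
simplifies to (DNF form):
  $q$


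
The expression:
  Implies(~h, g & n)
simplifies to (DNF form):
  h | (g & n)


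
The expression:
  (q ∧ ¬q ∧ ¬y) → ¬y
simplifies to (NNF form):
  True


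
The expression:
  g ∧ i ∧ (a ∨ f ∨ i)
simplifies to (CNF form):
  g ∧ i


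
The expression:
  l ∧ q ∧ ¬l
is never true.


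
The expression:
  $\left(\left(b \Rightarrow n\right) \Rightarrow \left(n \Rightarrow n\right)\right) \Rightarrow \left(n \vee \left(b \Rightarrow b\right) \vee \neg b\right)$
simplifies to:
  $\text{True}$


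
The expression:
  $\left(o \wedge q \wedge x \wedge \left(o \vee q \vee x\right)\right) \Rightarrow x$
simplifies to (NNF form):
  $\text{True}$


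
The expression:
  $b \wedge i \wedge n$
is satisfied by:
  {i: True, b: True, n: True}


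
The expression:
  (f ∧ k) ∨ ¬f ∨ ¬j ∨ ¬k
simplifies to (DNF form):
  True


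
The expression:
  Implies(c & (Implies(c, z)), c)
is always true.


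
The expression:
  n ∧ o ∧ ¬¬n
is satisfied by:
  {o: True, n: True}


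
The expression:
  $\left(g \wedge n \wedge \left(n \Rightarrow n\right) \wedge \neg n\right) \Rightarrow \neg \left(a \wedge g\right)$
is always true.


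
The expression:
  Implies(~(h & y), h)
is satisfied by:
  {h: True}


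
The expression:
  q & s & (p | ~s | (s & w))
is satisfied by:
  {s: True, q: True, p: True, w: True}
  {s: True, q: True, p: True, w: False}
  {s: True, q: True, w: True, p: False}


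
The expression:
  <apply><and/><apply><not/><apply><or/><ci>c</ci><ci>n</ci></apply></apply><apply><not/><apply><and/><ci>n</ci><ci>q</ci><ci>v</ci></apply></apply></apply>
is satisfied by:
  {n: False, c: False}


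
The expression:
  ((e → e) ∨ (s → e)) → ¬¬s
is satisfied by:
  {s: True}


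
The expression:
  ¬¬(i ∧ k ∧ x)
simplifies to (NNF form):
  i ∧ k ∧ x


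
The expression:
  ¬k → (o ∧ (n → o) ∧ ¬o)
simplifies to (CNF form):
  k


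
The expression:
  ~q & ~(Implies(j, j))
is never true.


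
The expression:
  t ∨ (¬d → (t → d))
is always true.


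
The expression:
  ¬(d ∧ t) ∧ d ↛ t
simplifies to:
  d ∧ ¬t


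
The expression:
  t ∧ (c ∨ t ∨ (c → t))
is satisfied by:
  {t: True}


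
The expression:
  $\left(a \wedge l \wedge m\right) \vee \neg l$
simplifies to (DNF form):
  $\left(a \wedge m\right) \vee \neg l$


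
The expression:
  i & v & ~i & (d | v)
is never true.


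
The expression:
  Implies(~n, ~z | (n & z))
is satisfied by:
  {n: True, z: False}
  {z: False, n: False}
  {z: True, n: True}


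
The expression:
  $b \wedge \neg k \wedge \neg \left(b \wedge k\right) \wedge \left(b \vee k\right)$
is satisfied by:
  {b: True, k: False}


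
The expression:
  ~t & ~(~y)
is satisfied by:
  {y: True, t: False}


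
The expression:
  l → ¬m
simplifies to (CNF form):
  ¬l ∨ ¬m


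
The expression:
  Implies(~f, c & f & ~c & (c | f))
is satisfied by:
  {f: True}


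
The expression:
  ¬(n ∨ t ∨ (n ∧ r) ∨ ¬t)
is never true.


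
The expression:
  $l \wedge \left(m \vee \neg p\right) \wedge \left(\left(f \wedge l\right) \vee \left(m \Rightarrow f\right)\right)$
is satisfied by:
  {f: True, l: True, p: False, m: False}
  {l: True, m: False, f: False, p: False}
  {m: True, f: True, l: True, p: False}
  {p: True, m: True, l: True, f: True}


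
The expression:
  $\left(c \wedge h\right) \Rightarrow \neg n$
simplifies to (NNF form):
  $\neg c \vee \neg h \vee \neg n$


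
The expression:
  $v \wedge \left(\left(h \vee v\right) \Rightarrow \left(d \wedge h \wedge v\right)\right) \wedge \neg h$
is never true.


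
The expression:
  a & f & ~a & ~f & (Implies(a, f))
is never true.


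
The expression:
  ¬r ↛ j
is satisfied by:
  {j: True, r: False}
  {r: False, j: False}
  {r: True, j: True}


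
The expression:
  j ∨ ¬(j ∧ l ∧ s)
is always true.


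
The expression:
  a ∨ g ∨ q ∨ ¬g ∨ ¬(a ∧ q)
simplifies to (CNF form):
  True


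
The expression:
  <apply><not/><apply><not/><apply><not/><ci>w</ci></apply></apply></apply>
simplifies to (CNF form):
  <apply><not/><ci>w</ci></apply>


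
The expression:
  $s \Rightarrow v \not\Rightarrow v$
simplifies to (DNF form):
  $\neg s$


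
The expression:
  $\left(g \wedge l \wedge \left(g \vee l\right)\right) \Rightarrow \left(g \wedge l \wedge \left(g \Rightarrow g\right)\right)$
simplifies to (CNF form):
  $\text{True}$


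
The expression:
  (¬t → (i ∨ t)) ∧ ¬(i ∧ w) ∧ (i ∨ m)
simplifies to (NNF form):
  (i ∨ m) ∧ (i ∨ t) ∧ (¬i ∨ ¬w)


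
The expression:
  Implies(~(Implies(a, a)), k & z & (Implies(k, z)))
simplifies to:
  True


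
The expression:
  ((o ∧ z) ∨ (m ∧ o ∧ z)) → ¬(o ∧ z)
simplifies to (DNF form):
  ¬o ∨ ¬z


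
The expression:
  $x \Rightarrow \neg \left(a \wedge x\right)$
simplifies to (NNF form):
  $\neg a \vee \neg x$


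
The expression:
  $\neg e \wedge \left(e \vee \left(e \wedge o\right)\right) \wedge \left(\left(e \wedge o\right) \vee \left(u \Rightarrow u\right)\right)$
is never true.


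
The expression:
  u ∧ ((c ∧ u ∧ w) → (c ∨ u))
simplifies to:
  u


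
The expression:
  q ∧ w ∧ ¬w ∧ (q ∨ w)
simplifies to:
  False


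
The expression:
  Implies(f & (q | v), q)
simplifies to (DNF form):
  q | ~f | ~v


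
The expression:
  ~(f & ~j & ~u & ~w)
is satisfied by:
  {u: True, w: True, j: True, f: False}
  {u: True, w: True, j: False, f: False}
  {u: True, j: True, w: False, f: False}
  {u: True, j: False, w: False, f: False}
  {w: True, j: True, u: False, f: False}
  {w: True, j: False, u: False, f: False}
  {j: True, u: False, w: False, f: False}
  {j: False, u: False, w: False, f: False}
  {f: True, u: True, w: True, j: True}
  {f: True, u: True, w: True, j: False}
  {f: True, u: True, j: True, w: False}
  {f: True, u: True, j: False, w: False}
  {f: True, w: True, j: True, u: False}
  {f: True, w: True, j: False, u: False}
  {f: True, j: True, w: False, u: False}
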